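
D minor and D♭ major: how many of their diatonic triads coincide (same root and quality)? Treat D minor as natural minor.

Diatonic triads of D minor (natural minor): D minor (i), E diminished (ii°), F major (III), G minor (iv), A minor (v), B♭ major (VI), C major (VII).
Diatonic triads of D♭ major: D♭ major (I), E♭ minor (ii), F minor (iii), G♭ major (IV), A♭ major (V), B♭ minor (vi), C diminished (vii°).
No triad has the same root and quality in both keys.

0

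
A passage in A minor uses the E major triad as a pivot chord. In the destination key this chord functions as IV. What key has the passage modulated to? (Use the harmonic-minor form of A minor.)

B major

The numeral IV denotes a major triad on scale degree 4. With E on degree 4, the tonic of the new key is B.
Degree 4 carries a major triad in major keys, so the destination is B major.
Check: the diatonic triads of B major are B (I), C♯m (ii), D♯m (iii), E (IV), F♯ (V), G♯m (vi), A♯dim (vii°) — E major is indeed IV.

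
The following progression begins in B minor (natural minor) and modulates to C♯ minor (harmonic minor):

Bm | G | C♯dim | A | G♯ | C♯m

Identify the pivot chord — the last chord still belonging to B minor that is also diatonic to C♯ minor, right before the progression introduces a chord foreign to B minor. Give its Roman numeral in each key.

A — VII in B minor, VI in C♯ minor

Chords diatonic to B minor: Bm, C♯dim, D, Em, F♯m, G, A.
Reading the progression, the first chord not in that set is G♯, so the modulation leaves B minor there.
The chord immediately before G♯ is A, which is diatonic to both keys: VII in B minor and VI in C♯ minor.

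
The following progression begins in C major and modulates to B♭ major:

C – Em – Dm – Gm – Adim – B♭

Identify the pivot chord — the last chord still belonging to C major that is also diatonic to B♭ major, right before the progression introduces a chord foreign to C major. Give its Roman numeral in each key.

Dm — ii in C major, iii in B♭ major

Chords diatonic to C major: C, Dm, Em, F, G, Am, Bdim.
Reading the progression, the first chord not in that set is Gm, so the modulation leaves C major there.
The chord immediately before Gm is Dm, which is diatonic to both keys: ii in C major and iii in B♭ major.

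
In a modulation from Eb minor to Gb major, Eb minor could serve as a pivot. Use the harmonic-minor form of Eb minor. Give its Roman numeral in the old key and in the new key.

i in Eb minor; vi in Gb major

The scale of Eb minor (harmonic minor) is Eb F Gb Ab Bb Cb D; Eb is degree 1, and the triad built there (Eb-Gb-Bb) is minor, so it is i.
The scale of Gb major is Gb Ab Bb Cb Db Eb F; Eb is degree 6, and the triad built there (Eb-Gb-Bb) is minor, so it is vi.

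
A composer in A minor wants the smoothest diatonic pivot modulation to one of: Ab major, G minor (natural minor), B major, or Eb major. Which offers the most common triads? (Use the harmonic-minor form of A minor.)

Triads of A minor (harmonic minor): A minor (i), B diminished (ii°), C augmented (III+), D minor (iv), E major (V), F major (VI), G# diminished (vii°).
Ab major shares 0: none.
G minor (natural minor) shares 2: Dm, F.
B major shares 1: E.
Eb major shares 0: none.
The most common triads (2) are shared with G minor.

G minor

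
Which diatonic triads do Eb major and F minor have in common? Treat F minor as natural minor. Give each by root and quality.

Triads in Eb major: Eb (I), Fm (ii), Gm (iii), Ab (IV), Bb (V), Cm (vi), Ddim (vii°).
Triads in F minor (natural minor): Fm (i), Gdim (ii°), Ab (III), Bbm (iv), Cm (v), Db (VI), Eb (VII).
Shared triads with their functions: Eb (I in Eb major, VII in F minor); Fm (ii in Eb major, i in F minor); Ab (IV in Eb major, III in F minor); Cm (vi in Eb major, v in F minor).

Eb, Fm, Ab, Cm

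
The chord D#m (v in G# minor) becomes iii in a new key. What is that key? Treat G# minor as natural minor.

B major

The numeral iii denotes a minor triad on scale degree 3. With D# on degree 3, the tonic of the new key is B.
Degree 3 carries a minor triad in major keys, so the destination is B major.
Check: the diatonic triads of B major are B (I), C#m (ii), D#m (iii), E (IV), F# (V), G#m (vi), A#dim (vii°) — D#m is indeed iii.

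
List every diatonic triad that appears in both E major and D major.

Triads in E major: E major (I), F# minor (ii), G# minor (iii), A major (IV), B major (V), C# minor (vi), D# diminished (vii°).
Triads in D major: D major (I), E minor (ii), F# minor (iii), G major (IV), A major (V), B minor (vi), C# diminished (vii°).
Shared triads with their functions: F# minor (ii in E major, iii in D major); A major (IV in E major, V in D major).

F#m, A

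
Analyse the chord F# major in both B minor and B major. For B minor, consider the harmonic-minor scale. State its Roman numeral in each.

The scale of B minor (harmonic minor) is B C# D E F# G A#; F# is degree 5, and the triad built there (F#-A#-C#) is major, so it is V.
The scale of B major is B C# D# E F# G# A#; F# is degree 5, and the triad built there (F#-A#-C#) is major, so it is V.

V in B minor; V in B major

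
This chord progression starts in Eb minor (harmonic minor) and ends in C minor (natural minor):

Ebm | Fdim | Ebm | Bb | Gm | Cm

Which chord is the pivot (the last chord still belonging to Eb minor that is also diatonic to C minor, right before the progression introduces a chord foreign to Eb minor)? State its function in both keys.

Bb — V in Eb minor, VII in C minor

Chords diatonic to Eb minor: Ebm, Fdim, Gbaug, Abm, Bb, Cb, Ddim.
Reading the progression, the first chord not in that set is Gm, so the modulation leaves Eb minor there.
The chord immediately before Gm is Bb, which is diatonic to both keys: V in Eb minor and VII in C minor.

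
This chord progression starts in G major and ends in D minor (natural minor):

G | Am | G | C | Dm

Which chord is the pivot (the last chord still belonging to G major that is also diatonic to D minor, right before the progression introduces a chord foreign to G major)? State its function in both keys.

Chords diatonic to G major: G, Am, Bm, C, D, Em, F#dim.
Reading the progression, the first chord not in that set is Dm, so the modulation leaves G major there.
The chord immediately before Dm is C, which is diatonic to both keys: IV in G major and VII in D minor.

C — IV in G major, VII in D minor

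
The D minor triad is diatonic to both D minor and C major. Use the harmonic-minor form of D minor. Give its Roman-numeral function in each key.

The scale of D minor (harmonic minor) is D E F G A Bb C#; D is degree 1, and the triad built there (D-F-A) is minor, so it is i.
The scale of C major is C D E F G A B; D is degree 2, and the triad built there (D-F-A) is minor, so it is ii.

i in D minor; ii in C major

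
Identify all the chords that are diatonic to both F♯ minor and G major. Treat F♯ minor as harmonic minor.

Bm, D

Triads in F♯ minor (harmonic minor): F♯m (i), G♯dim (ii°), Aaug (III+), Bm (iv), C♯ (V), D (VI), E♯dim (vii°).
Triads in G major: G (I), Am (ii), Bm (iii), C (IV), D (V), Em (vi), F♯dim (vii°).
Shared triads with their functions: Bm (iv in F♯ minor, iii in G major); D (VI in F♯ minor, V in G major).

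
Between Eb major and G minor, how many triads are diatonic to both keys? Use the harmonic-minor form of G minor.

Diatonic triads of Eb major: Eb (I), Fm (ii), Gm (iii), Ab (IV), Bb (V), Cm (vi), Ddim (vii°).
Diatonic triads of G minor (harmonic minor): Gm (i), Adim (ii°), Bbaug (III+), Cm (iv), D (V), Eb (VI), F#dim (vii°).
Matching root and quality in both lists: Eb, Gm, Cm.
That gives 3 common triads.

3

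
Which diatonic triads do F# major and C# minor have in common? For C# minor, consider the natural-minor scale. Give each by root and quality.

Triads in F# major: F# (I), G#m (ii), A#m (iii), B (IV), C# (V), D#m (vi), E#dim (vii°).
Triads in C# minor (natural minor): C#m (i), D#dim (ii°), E (III), F#m (iv), G#m (v), A (VI), B (VII).
Shared triads with their functions: G#m (ii in F# major, v in C# minor); B (IV in F# major, VII in C# minor).

G#m, B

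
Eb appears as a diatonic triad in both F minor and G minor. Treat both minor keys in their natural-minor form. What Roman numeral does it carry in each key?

The scale of F minor (natural minor) is F G Ab Bb C Db Eb; Eb is degree 7, and the triad built there (Eb-G-Bb) is major, so it is VII.
The scale of G minor (natural minor) is G A Bb C D Eb F; Eb is degree 6, and the triad built there (Eb-G-Bb) is major, so it is VI.

VII in F minor; VI in G minor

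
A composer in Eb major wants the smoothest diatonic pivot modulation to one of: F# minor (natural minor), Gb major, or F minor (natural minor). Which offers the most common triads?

F minor

Triads of Eb major: Eb (I), Fm (ii), Gm (iii), Ab (IV), Bb (V), Cm (vi), Ddim (vii°).
F# minor (natural minor) shares 0: none.
Gb major shares 0: none.
F minor (natural minor) shares 4: Eb, Fm, Ab, Cm.
The most common triads (4) are shared with F minor.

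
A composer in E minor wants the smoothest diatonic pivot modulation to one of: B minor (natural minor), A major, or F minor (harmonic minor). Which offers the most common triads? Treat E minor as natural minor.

Triads of E minor (natural minor): Em (i), F♯dim (ii°), G (III), Am (iv), Bm (v), C (VI), D (VII).
B minor (natural minor) shares 4: Em, G, Bm, D.
A major shares 2: Bm, D.
F minor (harmonic minor) shares 1: C.
The most common triads (4) are shared with B minor.

B minor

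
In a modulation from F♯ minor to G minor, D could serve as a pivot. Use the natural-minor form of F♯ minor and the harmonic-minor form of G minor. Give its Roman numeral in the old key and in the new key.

The scale of F♯ minor (natural minor) is F♯ G♯ A B C♯ D E; D is degree 6, and the triad built there (D-F♯-A) is major, so it is VI.
The scale of G minor (harmonic minor) is G A B♭ C D E♭ F♯; D is degree 5, and the triad built there (D-F♯-A) is major, so it is V.

VI in F♯ minor; V in G minor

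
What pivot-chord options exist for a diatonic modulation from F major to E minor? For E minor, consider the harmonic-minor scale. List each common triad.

Am, C

Triads in F major: F (I), Gm (ii), Am (iii), B♭ (IV), C (V), Dm (vi), Edim (vii°).
Triads in E minor (harmonic minor): Em (i), F♯dim (ii°), Gaug (III+), Am (iv), B (V), C (VI), D♯dim (vii°).
Shared triads with their functions: Am (iii in F major, iv in E minor); C (V in F major, VI in E minor).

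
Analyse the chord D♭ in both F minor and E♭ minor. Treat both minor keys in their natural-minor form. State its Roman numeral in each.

VI in F minor; VII in E♭ minor

The scale of F minor (natural minor) is F G A♭ B♭ C D♭ E♭; D♭ is degree 6, and the triad built there (D♭-F-A♭) is major, so it is VI.
The scale of E♭ minor (natural minor) is E♭ F G♭ A♭ B♭ C♭ D♭; D♭ is degree 7, and the triad built there (D♭-F-A♭) is major, so it is VII.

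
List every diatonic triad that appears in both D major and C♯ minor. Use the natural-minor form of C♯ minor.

Triads in D major: D (I), Em (ii), F♯m (iii), G (IV), A (V), Bm (vi), C♯dim (vii°).
Triads in C♯ minor (natural minor): C♯m (i), D♯dim (ii°), E (III), F♯m (iv), G♯m (v), A (VI), B (VII).
Shared triads with their functions: F♯m (iii in D major, iv in C♯ minor); A (V in D major, VI in C♯ minor).

F♯m, A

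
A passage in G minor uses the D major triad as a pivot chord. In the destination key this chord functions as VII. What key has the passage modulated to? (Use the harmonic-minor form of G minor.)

E minor

The numeral VII denotes a major triad on scale degree 7. With D on degree 7, the tonic of the new key is E.
Degree 7 carries a major triad in natural-minor keys, so the destination is E minor.
Check: the diatonic triads of E minor (natural minor) are Em (i), F#dim (ii°), G (III), Am (iv), Bm (v), C (VI), D (VII) — D major is indeed VII.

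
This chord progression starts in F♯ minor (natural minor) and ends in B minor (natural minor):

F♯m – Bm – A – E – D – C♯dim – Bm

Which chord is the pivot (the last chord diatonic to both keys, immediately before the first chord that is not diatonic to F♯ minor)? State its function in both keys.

D — VI in F♯ minor, III in B minor

Chords diatonic to F♯ minor: F♯m, G♯dim, A, Bm, C♯m, D, E.
Reading the progression, the first chord not in that set is C♯dim, so the modulation leaves F♯ minor there.
The chord immediately before C♯dim is D, which is diatonic to both keys: VI in F♯ minor and III in B minor.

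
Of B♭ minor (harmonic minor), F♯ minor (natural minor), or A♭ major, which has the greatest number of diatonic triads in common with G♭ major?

Triads of G♭ major: G♭ major (I), A♭ minor (ii), B♭ minor (iii), C♭ major (IV), D♭ major (V), E♭ minor (vi), F diminished (vii°).
B♭ minor (harmonic minor) shares 3: G♭, B♭m, E♭m.
F♯ minor (natural minor) shares 0: none.
A♭ major shares 2: B♭m, D♭.
The most common triads (3) are shared with B♭ minor.

B♭ minor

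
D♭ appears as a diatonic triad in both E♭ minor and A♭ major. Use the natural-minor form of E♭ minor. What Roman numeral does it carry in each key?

The scale of E♭ minor (natural minor) is E♭ F G♭ A♭ B♭ C♭ D♭; D♭ is degree 7, and the triad built there (D♭-F-A♭) is major, so it is VII.
The scale of A♭ major is A♭ B♭ C D♭ E♭ F G; D♭ is degree 4, and the triad built there (D♭-F-A♭) is major, so it is IV.

VII in E♭ minor; IV in A♭ major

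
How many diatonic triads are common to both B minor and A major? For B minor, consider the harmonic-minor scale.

1

Diatonic triads of B minor (harmonic minor): Bm (i), C#dim (ii°), Daug (III+), Em (iv), F# (V), G (VI), A#dim (vii°).
Diatonic triads of A major: A (I), Bm (ii), C#m (iii), D (IV), E (V), F#m (vi), G#dim (vii°).
Matching root and quality in both lists: Bm.
That gives 1 common triad.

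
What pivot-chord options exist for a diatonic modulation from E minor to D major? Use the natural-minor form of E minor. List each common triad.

Triads in E minor (natural minor): Em (i), F♯dim (ii°), G (III), Am (iv), Bm (v), C (VI), D (VII).
Triads in D major: D (I), Em (ii), F♯m (iii), G (IV), A (V), Bm (vi), C♯dim (vii°).
Shared triads with their functions: Em (i in E minor, ii in D major); G (III in E minor, IV in D major); Bm (v in E minor, vi in D major); D (VII in E minor, I in D major).

Em, G, Bm, D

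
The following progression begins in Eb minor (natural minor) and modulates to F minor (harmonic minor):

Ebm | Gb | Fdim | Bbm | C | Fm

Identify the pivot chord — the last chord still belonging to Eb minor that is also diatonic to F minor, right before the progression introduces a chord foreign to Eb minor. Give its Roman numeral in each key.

Bbm — v in Eb minor, iv in F minor

Chords diatonic to Eb minor: Ebm, Fdim, Gb, Abm, Bbm, Cb, Db.
Reading the progression, the first chord not in that set is C, so the modulation leaves Eb minor there.
The chord immediately before C is Bbm, which is diatonic to both keys: v in Eb minor and iv in F minor.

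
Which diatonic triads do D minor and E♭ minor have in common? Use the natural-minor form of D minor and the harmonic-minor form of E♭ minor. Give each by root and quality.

B♭

Triads in D minor (natural minor): Dm (i), Edim (ii°), F (III), Gm (iv), Am (v), B♭ (VI), C (VII).
Triads in E♭ minor (harmonic minor): E♭m (i), Fdim (ii°), G♭aug (III+), A♭m (iv), B♭ (V), C♭ (VI), Ddim (vii°).
Shared triads with their functions: B♭ (VI in D minor, V in E♭ minor).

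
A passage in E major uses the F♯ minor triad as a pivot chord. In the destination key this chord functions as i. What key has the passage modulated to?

The numeral i denotes a minor triad on scale degree 1. With F♯ on degree 1, the tonic of the new key is F♯.
Degree 1 carries a minor triad in minor keys, so the destination is F♯ minor.
Check: the diatonic triads of F♯ minor (natural minor) are F♯m (i), G♯dim (ii°), A (III), Bm (iv), C♯m (v), D (VI), E (VII) — F♯ minor is indeed i.

F♯ minor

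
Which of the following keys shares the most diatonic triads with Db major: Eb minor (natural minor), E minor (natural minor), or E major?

Eb minor

Triads of Db major: Db major (I), Eb minor (ii), F minor (iii), Gb major (IV), Ab major (V), Bb minor (vi), C diminished (vii°).
Eb minor (natural minor) shares 4: Db, Ebm, Gb, Bbm.
E minor (natural minor) shares 0: none.
E major shares 0: none.
The most common triads (4) are shared with Eb minor.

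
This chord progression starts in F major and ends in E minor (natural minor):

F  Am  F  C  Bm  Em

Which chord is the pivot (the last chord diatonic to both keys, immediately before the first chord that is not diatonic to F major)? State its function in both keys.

Chords diatonic to F major: F, Gm, Am, Bb, C, Dm, Edim.
Reading the progression, the first chord not in that set is Bm, so the modulation leaves F major there.
The chord immediately before Bm is C, which is diatonic to both keys: V in F major and VI in E minor.

C — V in F major, VI in E minor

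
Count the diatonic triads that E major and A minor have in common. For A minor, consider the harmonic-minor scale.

Diatonic triads of E major: E major (I), F♯ minor (ii), G♯ minor (iii), A major (IV), B major (V), C♯ minor (vi), D♯ diminished (vii°).
Diatonic triads of A minor (harmonic minor): A minor (i), B diminished (ii°), C augmented (III+), D minor (iv), E major (V), F major (VI), G♯ diminished (vii°).
Matching root and quality in both lists: E major.
That gives 1 common triad.

1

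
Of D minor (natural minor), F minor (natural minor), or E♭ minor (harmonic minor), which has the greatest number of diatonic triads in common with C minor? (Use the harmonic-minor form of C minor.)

Triads of C minor (harmonic minor): Cm (i), Ddim (ii°), E♭aug (III+), Fm (iv), G (V), A♭ (VI), Bdim (vii°).
D minor (natural minor) shares 0: none.
F minor (natural minor) shares 3: Cm, Fm, A♭.
E♭ minor (harmonic minor) shares 1: Ddim.
The most common triads (3) are shared with F minor.

F minor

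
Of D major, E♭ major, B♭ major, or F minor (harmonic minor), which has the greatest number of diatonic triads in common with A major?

D major

Triads of A major: A major (I), B minor (ii), C♯ minor (iii), D major (IV), E major (V), F♯ minor (vi), G♯ diminished (vii°).
D major shares 4: A, Bm, D, F♯m.
E♭ major shares 0: none.
B♭ major shares 0: none.
F minor (harmonic minor) shares 0: none.
The most common triads (4) are shared with D major.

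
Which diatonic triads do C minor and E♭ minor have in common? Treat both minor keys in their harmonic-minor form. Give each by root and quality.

Triads in C minor (harmonic minor): C minor (i), D diminished (ii°), E♭ augmented (III+), F minor (iv), G major (V), A♭ major (VI), B diminished (vii°).
Triads in E♭ minor (harmonic minor): E♭ minor (i), F diminished (ii°), G♭ augmented (III+), A♭ minor (iv), B♭ major (V), C♭ major (VI), D diminished (vii°).
Shared triads with their functions: D diminished (ii° in C minor, vii° in E♭ minor).

Ddim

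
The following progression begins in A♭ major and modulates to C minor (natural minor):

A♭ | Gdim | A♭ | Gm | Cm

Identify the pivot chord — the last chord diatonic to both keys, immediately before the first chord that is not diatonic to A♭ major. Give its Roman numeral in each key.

Chords diatonic to A♭ major: A♭, B♭m, Cm, D♭, E♭, Fm, Gdim.
Reading the progression, the first chord not in that set is Gm, so the modulation leaves A♭ major there.
The chord immediately before Gm is A♭, which is diatonic to both keys: I in A♭ major and VI in C minor.

A♭ — I in A♭ major, VI in C minor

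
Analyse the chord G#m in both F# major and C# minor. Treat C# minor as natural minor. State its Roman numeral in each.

The scale of F# major is F# G# A# B C# D# E#; G# is degree 2, and the triad built there (G#-B-D#) is minor, so it is ii.
The scale of C# minor (natural minor) is C# D# E F# G# A B; G# is degree 5, and the triad built there (G#-B-D#) is minor, so it is v.

ii in F# major; v in C# minor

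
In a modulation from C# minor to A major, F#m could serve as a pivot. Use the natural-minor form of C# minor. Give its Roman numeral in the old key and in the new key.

The scale of C# minor (natural minor) is C# D# E F# G# A B; F# is degree 4, and the triad built there (F#-A-C#) is minor, so it is iv.
The scale of A major is A B C# D E F# G#; F# is degree 6, and the triad built there (F#-A-C#) is minor, so it is vi.

iv in C# minor; vi in A major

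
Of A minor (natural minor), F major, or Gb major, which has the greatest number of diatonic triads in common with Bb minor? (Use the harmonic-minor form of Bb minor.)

Triads of Bb minor (harmonic minor): Bb minor (i), C diminished (ii°), Db augmented (III+), Eb minor (iv), F major (V), Gb major (VI), A diminished (vii°).
A minor (natural minor) shares 1: F.
F major shares 1: F.
Gb major shares 3: Bbm, Ebm, Gb.
The most common triads (3) are shared with Gb major.

Gb major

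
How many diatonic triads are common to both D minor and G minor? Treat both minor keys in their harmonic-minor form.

Diatonic triads of D minor (harmonic minor): Dm (i), Edim (ii°), Faug (III+), Gm (iv), A (V), B♭ (VI), C♯dim (vii°).
Diatonic triads of G minor (harmonic minor): Gm (i), Adim (ii°), B♭aug (III+), Cm (iv), D (V), E♭ (VI), F♯dim (vii°).
Matching root and quality in both lists: Gm.
That gives 1 common triad.

1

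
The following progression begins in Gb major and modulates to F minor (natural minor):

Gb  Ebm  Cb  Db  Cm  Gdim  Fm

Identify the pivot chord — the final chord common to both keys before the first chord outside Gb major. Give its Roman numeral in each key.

Db — V in Gb major, VI in F minor

Chords diatonic to Gb major: Gb, Abm, Bbm, Cb, Db, Ebm, Fdim.
Reading the progression, the first chord not in that set is Cm, so the modulation leaves Gb major there.
The chord immediately before Cm is Db, which is diatonic to both keys: V in Gb major and VI in F minor.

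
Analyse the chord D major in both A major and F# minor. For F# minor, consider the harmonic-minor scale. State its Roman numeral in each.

IV in A major; VI in F# minor

The scale of A major is A B C# D E F# G#; D is degree 4, and the triad built there (D-F#-A) is major, so it is IV.
The scale of F# minor (harmonic minor) is F# G# A B C# D E#; D is degree 6, and the triad built there (D-F#-A) is major, so it is VI.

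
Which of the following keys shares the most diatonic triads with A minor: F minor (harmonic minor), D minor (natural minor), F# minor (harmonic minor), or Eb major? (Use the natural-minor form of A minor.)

Triads of A minor (natural minor): Am (i), Bdim (ii°), C (III), Dm (iv), Em (v), F (VI), G (VII).
F minor (harmonic minor) shares 1: C.
D minor (natural minor) shares 4: Am, C, Dm, F.
F# minor (harmonic minor) shares 0: none.
Eb major shares 0: none.
The most common triads (4) are shared with D minor.

D minor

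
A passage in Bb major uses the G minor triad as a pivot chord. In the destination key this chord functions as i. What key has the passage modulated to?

The numeral i denotes a minor triad on scale degree 1. With G on degree 1, the tonic of the new key is G.
Degree 1 carries a minor triad in minor keys, so the destination is G minor.
Check: the diatonic triads of G minor (natural minor) are Gm (i), Adim (ii°), Bb (III), Cm (iv), Dm (v), Eb (VI), F (VII) — G minor is indeed i.

G minor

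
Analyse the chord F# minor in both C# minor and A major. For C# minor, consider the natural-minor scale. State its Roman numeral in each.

iv in C# minor; vi in A major

The scale of C# minor (natural minor) is C# D# E F# G# A B; F# is degree 4, and the triad built there (F#-A-C#) is minor, so it is iv.
The scale of A major is A B C# D E F# G#; F# is degree 6, and the triad built there (F#-A-C#) is minor, so it is vi.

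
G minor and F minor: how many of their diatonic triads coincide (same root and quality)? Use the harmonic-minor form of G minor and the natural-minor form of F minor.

2

Diatonic triads of G minor (harmonic minor): Gm (i), Adim (ii°), B♭aug (III+), Cm (iv), D (V), E♭ (VI), F♯dim (vii°).
Diatonic triads of F minor (natural minor): Fm (i), Gdim (ii°), A♭ (III), B♭m (iv), Cm (v), D♭ (VI), E♭ (VII).
Matching root and quality in both lists: Cm, E♭.
That gives 2 common triads.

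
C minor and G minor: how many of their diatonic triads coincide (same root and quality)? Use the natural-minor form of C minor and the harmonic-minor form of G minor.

Diatonic triads of C minor (natural minor): C minor (i), D diminished (ii°), Eb major (III), F minor (iv), G minor (v), Ab major (VI), Bb major (VII).
Diatonic triads of G minor (harmonic minor): G minor (i), A diminished (ii°), Bb augmented (III+), C minor (iv), D major (V), Eb major (VI), F# diminished (vii°).
Matching root and quality in both lists: C minor, Eb major, G minor.
That gives 3 common triads.

3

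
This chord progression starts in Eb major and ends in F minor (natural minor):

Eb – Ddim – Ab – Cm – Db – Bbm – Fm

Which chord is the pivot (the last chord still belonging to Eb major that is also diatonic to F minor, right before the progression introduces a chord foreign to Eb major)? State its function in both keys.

Chords diatonic to Eb major: Eb, Fm, Gm, Ab, Bb, Cm, Ddim.
Reading the progression, the first chord not in that set is Db, so the modulation leaves Eb major there.
The chord immediately before Db is Cm, which is diatonic to both keys: vi in Eb major and v in F minor.

Cm — vi in Eb major, v in F minor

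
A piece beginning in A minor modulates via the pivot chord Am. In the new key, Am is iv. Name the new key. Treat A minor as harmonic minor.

E minor

The numeral iv denotes a minor triad on scale degree 4. With A on degree 4, the tonic of the new key is E.
Degree 4 carries a minor triad in minor keys, so the destination is E minor.
Check: the diatonic triads of E minor (natural minor) are Em (i), F#dim (ii°), G (III), Am (iv), Bm (v), C (VI), D (VII) — Am is indeed iv.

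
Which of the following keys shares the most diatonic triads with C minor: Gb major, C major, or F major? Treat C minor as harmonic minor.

Triads of C minor (harmonic minor): C minor (i), D diminished (ii°), Eb augmented (III+), F minor (iv), G major (V), Ab major (VI), B diminished (vii°).
Gb major shares 0: none.
C major shares 2: G, Bdim.
F major shares 0: none.
The most common triads (2) are shared with C major.

C major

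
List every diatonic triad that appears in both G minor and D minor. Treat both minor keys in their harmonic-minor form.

Triads in G minor (harmonic minor): Gm (i), Adim (ii°), Bbaug (III+), Cm (iv), D (V), Eb (VI), F#dim (vii°).
Triads in D minor (harmonic minor): Dm (i), Edim (ii°), Faug (III+), Gm (iv), A (V), Bb (VI), C#dim (vii°).
Shared triads with their functions: Gm (i in G minor, iv in D minor).

Gm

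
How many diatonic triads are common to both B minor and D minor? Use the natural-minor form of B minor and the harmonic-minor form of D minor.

Diatonic triads of B minor (natural minor): Bm (i), C#dim (ii°), D (III), Em (iv), F#m (v), G (VI), A (VII).
Diatonic triads of D minor (harmonic minor): Dm (i), Edim (ii°), Faug (III+), Gm (iv), A (V), Bb (VI), C#dim (vii°).
Matching root and quality in both lists: C#dim, A.
That gives 2 common triads.

2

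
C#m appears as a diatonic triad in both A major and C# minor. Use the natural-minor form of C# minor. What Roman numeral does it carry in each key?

iii in A major; i in C# minor

The scale of A major is A B C# D E F# G#; C# is degree 3, and the triad built there (C#-E-G#) is minor, so it is iii.
The scale of C# minor (natural minor) is C# D# E F# G# A B; C# is degree 1, and the triad built there (C#-E-G#) is minor, so it is i.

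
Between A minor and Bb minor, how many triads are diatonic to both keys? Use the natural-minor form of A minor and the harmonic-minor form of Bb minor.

1

Diatonic triads of A minor (natural minor): Am (i), Bdim (ii°), C (III), Dm (iv), Em (v), F (VI), G (VII).
Diatonic triads of Bb minor (harmonic minor): Bbm (i), Cdim (ii°), Dbaug (III+), Ebm (iv), F (V), Gb (VI), Adim (vii°).
Matching root and quality in both lists: F.
That gives 1 common triad.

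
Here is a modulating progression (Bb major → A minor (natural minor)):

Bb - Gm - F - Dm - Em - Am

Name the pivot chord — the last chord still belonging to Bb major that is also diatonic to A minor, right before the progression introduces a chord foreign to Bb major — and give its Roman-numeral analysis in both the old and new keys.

Dm — iii in Bb major, iv in A minor

Chords diatonic to Bb major: Bb, Cm, Dm, Eb, F, Gm, Adim.
Reading the progression, the first chord not in that set is Em, so the modulation leaves Bb major there.
The chord immediately before Em is Dm, which is diatonic to both keys: iii in Bb major and iv in A minor.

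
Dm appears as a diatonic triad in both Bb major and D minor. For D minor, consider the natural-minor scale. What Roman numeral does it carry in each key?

The scale of Bb major is Bb C D Eb F G A; D is degree 3, and the triad built there (D-F-A) is minor, so it is iii.
The scale of D minor (natural minor) is D E F G A Bb C; D is degree 1, and the triad built there (D-F-A) is minor, so it is i.

iii in Bb major; i in D minor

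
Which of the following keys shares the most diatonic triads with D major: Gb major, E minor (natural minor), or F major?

E minor

Triads of D major: D (I), Em (ii), F#m (iii), G (IV), A (V), Bm (vi), C#dim (vii°).
Gb major shares 0: none.
E minor (natural minor) shares 4: D, Em, G, Bm.
F major shares 0: none.
The most common triads (4) are shared with E minor.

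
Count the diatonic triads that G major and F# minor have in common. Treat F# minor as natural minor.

Diatonic triads of G major: G (I), Am (ii), Bm (iii), C (IV), D (V), Em (vi), F#dim (vii°).
Diatonic triads of F# minor (natural minor): F#m (i), G#dim (ii°), A (III), Bm (iv), C#m (v), D (VI), E (VII).
Matching root and quality in both lists: Bm, D.
That gives 2 common triads.

2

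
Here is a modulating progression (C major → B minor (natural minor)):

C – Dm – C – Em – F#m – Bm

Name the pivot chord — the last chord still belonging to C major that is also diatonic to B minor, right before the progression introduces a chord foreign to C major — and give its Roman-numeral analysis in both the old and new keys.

Em — iii in C major, iv in B minor

Chords diatonic to C major: C, Dm, Em, F, G, Am, Bdim.
Reading the progression, the first chord not in that set is F#m, so the modulation leaves C major there.
The chord immediately before F#m is Em, which is diatonic to both keys: iii in C major and iv in B minor.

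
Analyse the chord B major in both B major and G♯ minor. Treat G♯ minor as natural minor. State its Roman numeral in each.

The scale of B major is B C♯ D♯ E F♯ G♯ A♯; B is degree 1, and the triad built there (B-D♯-F♯) is major, so it is I.
The scale of G♯ minor (natural minor) is G♯ A♯ B C♯ D♯ E F♯; B is degree 3, and the triad built there (B-D♯-F♯) is major, so it is III.

I in B major; III in G♯ minor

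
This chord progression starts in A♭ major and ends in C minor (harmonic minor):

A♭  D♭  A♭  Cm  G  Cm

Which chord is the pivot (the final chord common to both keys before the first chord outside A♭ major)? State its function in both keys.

Chords diatonic to A♭ major: A♭, B♭m, Cm, D♭, E♭, Fm, Gdim.
Reading the progression, the first chord not in that set is G, so the modulation leaves A♭ major there.
The chord immediately before G is Cm, which is diatonic to both keys: iii in A♭ major and i in C minor.

Cm — iii in A♭ major, i in C minor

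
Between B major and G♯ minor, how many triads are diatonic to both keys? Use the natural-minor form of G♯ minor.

Diatonic triads of B major: B major (I), C♯ minor (ii), D♯ minor (iii), E major (IV), F♯ major (V), G♯ minor (vi), A♯ diminished (vii°).
Diatonic triads of G♯ minor (natural minor): G♯ minor (i), A♯ diminished (ii°), B major (III), C♯ minor (iv), D♯ minor (v), E major (VI), F♯ major (VII).
Matching root and quality in both lists: B major, C♯ minor, D♯ minor, E major, F♯ major, G♯ minor, A♯ diminished.
That gives 7 common triads.

7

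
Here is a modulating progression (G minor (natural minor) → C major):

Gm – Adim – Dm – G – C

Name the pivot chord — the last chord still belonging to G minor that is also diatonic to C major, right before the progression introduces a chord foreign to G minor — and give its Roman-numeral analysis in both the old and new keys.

Dm — v in G minor, ii in C major

Chords diatonic to G minor: Gm, Adim, B♭, Cm, Dm, E♭, F.
Reading the progression, the first chord not in that set is G, so the modulation leaves G minor there.
The chord immediately before G is Dm, which is diatonic to both keys: v in G minor and ii in C major.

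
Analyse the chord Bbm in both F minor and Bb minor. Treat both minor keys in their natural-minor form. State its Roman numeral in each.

iv in F minor; i in Bb minor

The scale of F minor (natural minor) is F G Ab Bb C Db Eb; Bb is degree 4, and the triad built there (Bb-Db-F) is minor, so it is iv.
The scale of Bb minor (natural minor) is Bb C Db Eb F Gb Ab; Bb is degree 1, and the triad built there (Bb-Db-F) is minor, so it is i.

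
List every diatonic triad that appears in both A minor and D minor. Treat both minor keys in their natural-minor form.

Am, C, Dm, F

Triads in A minor (natural minor): Am (i), Bdim (ii°), C (III), Dm (iv), Em (v), F (VI), G (VII).
Triads in D minor (natural minor): Dm (i), Edim (ii°), F (III), Gm (iv), Am (v), Bb (VI), C (VII).
Shared triads with their functions: Am (i in A minor, v in D minor); C (III in A minor, VII in D minor); Dm (iv in A minor, i in D minor); F (VI in A minor, III in D minor).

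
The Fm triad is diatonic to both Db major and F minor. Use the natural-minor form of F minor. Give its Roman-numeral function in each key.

iii in Db major; i in F minor

The scale of Db major is Db Eb F Gb Ab Bb C; F is degree 3, and the triad built there (F-Ab-C) is minor, so it is iii.
The scale of F minor (natural minor) is F G Ab Bb C Db Eb; F is degree 1, and the triad built there (F-Ab-C) is minor, so it is i.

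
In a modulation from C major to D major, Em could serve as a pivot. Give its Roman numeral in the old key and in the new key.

iii in C major; ii in D major

The scale of C major is C D E F G A B; E is degree 3, and the triad built there (E-G-B) is minor, so it is iii.
The scale of D major is D E F# G A B C#; E is degree 2, and the triad built there (E-G-B) is minor, so it is ii.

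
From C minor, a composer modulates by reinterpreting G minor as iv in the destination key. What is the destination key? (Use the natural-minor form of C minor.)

The numeral iv denotes a minor triad on scale degree 4. With G on degree 4, the tonic of the new key is D.
Degree 4 carries a minor triad in minor keys, so the destination is D minor.
Check: the diatonic triads of D minor (natural minor) are Dm (i), Edim (ii°), F (III), Gm (iv), Am (v), Bb (VI), C (VII) — G minor is indeed iv.

D minor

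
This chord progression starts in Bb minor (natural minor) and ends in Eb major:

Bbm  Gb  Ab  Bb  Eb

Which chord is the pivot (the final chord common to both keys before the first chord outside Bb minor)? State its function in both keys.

Ab — VII in Bb minor, IV in Eb major

Chords diatonic to Bb minor: Bbm, Cdim, Db, Ebm, Fm, Gb, Ab.
Reading the progression, the first chord not in that set is Bb, so the modulation leaves Bb minor there.
The chord immediately before Bb is Ab, which is diatonic to both keys: VII in Bb minor and IV in Eb major.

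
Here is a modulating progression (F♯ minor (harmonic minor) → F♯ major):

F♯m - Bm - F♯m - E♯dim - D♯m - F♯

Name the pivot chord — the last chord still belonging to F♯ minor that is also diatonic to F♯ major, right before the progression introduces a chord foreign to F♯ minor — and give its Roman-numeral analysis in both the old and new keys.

E♯dim — vii° in F♯ minor, vii° in F♯ major

Chords diatonic to F♯ minor: F♯m, G♯dim, Aaug, Bm, C♯, D, E♯dim.
Reading the progression, the first chord not in that set is D♯m, so the modulation leaves F♯ minor there.
The chord immediately before D♯m is E♯dim, which is diatonic to both keys: vii° in F♯ minor and vii° in F♯ major.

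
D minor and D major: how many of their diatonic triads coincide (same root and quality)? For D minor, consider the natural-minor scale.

Diatonic triads of D minor (natural minor): Dm (i), Edim (ii°), F (III), Gm (iv), Am (v), Bb (VI), C (VII).
Diatonic triads of D major: D (I), Em (ii), F#m (iii), G (IV), A (V), Bm (vi), C#dim (vii°).
No triad has the same root and quality in both keys.

0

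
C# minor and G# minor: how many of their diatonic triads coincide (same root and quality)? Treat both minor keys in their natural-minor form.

4

Diatonic triads of C# minor (natural minor): C#m (i), D#dim (ii°), E (III), F#m (iv), G#m (v), A (VI), B (VII).
Diatonic triads of G# minor (natural minor): G#m (i), A#dim (ii°), B (III), C#m (iv), D#m (v), E (VI), F# (VII).
Matching root and quality in both lists: C#m, E, G#m, B.
That gives 4 common triads.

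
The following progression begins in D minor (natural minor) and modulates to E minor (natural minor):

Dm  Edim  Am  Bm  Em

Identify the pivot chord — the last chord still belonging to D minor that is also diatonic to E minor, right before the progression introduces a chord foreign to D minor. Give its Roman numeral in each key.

Am — v in D minor, iv in E minor

Chords diatonic to D minor: Dm, Edim, F, Gm, Am, Bb, C.
Reading the progression, the first chord not in that set is Bm, so the modulation leaves D minor there.
The chord immediately before Bm is Am, which is diatonic to both keys: v in D minor and iv in E minor.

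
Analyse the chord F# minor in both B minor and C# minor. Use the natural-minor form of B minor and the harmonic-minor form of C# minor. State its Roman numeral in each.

The scale of B minor (natural minor) is B C# D E F# G A; F# is degree 5, and the triad built there (F#-A-C#) is minor, so it is v.
The scale of C# minor (harmonic minor) is C# D# E F# G# A B#; F# is degree 4, and the triad built there (F#-A-C#) is minor, so it is iv.

v in B minor; iv in C# minor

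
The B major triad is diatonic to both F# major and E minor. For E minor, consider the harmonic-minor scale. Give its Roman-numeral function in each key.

The scale of F# major is F# G# A# B C# D# E#; B is degree 4, and the triad built there (B-D#-F#) is major, so it is IV.
The scale of E minor (harmonic minor) is E F# G A B C D#; B is degree 5, and the triad built there (B-D#-F#) is major, so it is V.

IV in F# major; V in E minor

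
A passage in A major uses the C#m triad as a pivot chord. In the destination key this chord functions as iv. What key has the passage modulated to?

The numeral iv denotes a minor triad on scale degree 4. With C# on degree 4, the tonic of the new key is G#.
Degree 4 carries a minor triad in minor keys, so the destination is G# minor.
Check: the diatonic triads of G# minor (natural minor) are G#m (i), A#dim (ii°), B (III), C#m (iv), D#m (v), E (VI), F# (VII) — C#m is indeed iv.

G# minor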